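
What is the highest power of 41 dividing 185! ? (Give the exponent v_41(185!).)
v_41(185!) = 4

Legendre's formula: v_p(n!) = Σ_{k ≥ 1} ⌊n / p^k⌋. For p = 41, n = 185, the terms are:
  ⌊185/41^1⌋ = ⌊185/41⌋ = 4
(the next term ⌊185/41^2⌋ = 0, terminating the sum). Summing: v_41(185!) = 4 = 4.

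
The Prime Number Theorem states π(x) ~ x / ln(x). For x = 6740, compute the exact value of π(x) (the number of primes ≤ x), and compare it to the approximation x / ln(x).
π(6740) = 869;  x/ln(x) ≈ 764.54;  relative error ≈ 12.02%.

Directly count primes up to 6740: π(6740) = 869. The PNT approximation gives 6740/ln(6740) ≈ 6740/8.81582 ≈ 764.54. Relative error (π(x) − x/ln(x)) / π(x) ≈ 12.02%; the approximation is known to undercount slightly (Li(x) is a better estimate).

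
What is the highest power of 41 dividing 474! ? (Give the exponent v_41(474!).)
v_41(474!) = 11

Legendre's formula: v_p(n!) = Σ_{k ≥ 1} ⌊n / p^k⌋. For p = 41, n = 474, the terms are:
  ⌊474/41^1⌋ = ⌊474/41⌋ = 11
(the next term ⌊474/41^2⌋ = 0, terminating the sum). Summing: v_41(474!) = 11 = 11.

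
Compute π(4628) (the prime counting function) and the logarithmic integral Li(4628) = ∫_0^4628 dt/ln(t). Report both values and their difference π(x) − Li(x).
π(4628) = 624;  Li(4628) ≈ 640.41;  π(x) − Li(x) ≈ -16.41.

Direct count of primes ≤ 4628 gives π(4628) = 624. Numerical evaluation of the logarithmic integral gives Li(4628) ≈ 640.41. The difference π(x) − Li(x) ≈ -16.41 is typically negative for small/moderate x (Li(x) overestimates), though Littlewood's theorem shows this sign changes infinitely often.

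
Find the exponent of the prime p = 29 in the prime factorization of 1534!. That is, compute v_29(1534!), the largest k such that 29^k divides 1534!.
v_29(1534!) = 53

Legendre's formula: v_p(n!) = Σ_{k ≥ 1} ⌊n / p^k⌋. For p = 29, n = 1534, the terms are:
  ⌊1534/29^1⌋ = ⌊1534/29⌋ = 52
  ⌊1534/29^2⌋ = ⌊1534/841⌋ = 1
(the next term ⌊1534/29^3⌋ = 0, terminating the sum). Summing: v_29(1534!) = 52 + 1 = 53.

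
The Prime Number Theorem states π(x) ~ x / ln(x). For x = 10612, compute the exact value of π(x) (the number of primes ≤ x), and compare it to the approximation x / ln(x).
π(10612) = 1294;  x/ln(x) ≈ 1144.80;  relative error ≈ 11.53%.

Directly count primes up to 10612: π(10612) = 1294. The PNT approximation gives 10612/ln(10612) ≈ 10612/9.26974 ≈ 1144.80. Relative error (π(x) − x/ln(x)) / π(x) ≈ 11.53%; the approximation is known to undercount slightly (Li(x) is a better estimate).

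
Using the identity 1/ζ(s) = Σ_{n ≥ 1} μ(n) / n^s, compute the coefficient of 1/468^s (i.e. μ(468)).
μ(468) = 0

Factor n = 468 = 2^2 · 3^2 · 13. μ(n) = 0 if any exponent ≥ 2 (not squarefree); otherwise μ(n) = (−1)^{ω(n)} where ω(n) is the number of distinct prime factors. Applying: μ(468) = 0.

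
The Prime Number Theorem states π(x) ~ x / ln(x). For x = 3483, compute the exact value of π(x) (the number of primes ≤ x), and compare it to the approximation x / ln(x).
π(3483) = 487;  x/ln(x) ≈ 427.07;  relative error ≈ 12.31%.

Directly count primes up to 3483: π(3483) = 487. The PNT approximation gives 3483/ln(3483) ≈ 3483/8.15565 ≈ 427.07. Relative error (π(x) − x/ln(x)) / π(x) ≈ 12.31%; the approximation is known to undercount slightly (Li(x) is a better estimate).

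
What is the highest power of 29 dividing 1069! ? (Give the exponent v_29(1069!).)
v_29(1069!) = 37

Legendre's formula: v_p(n!) = Σ_{k ≥ 1} ⌊n / p^k⌋. For p = 29, n = 1069, the terms are:
  ⌊1069/29^1⌋ = ⌊1069/29⌋ = 36
  ⌊1069/29^2⌋ = ⌊1069/841⌋ = 1
(the next term ⌊1069/29^3⌋ = 0, terminating the sum). Summing: v_29(1069!) = 36 + 1 = 37.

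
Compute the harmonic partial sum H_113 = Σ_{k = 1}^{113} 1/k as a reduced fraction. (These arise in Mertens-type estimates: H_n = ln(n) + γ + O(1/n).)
H_113 = 92269644494133624806164448254219916691626018956801/17379782769567790172972927968296006432665936992320

Direct summation: H_113 = 1 + 1/2 + ... + 1/113. The least common denominator is lcm(1, ..., 113) = 955888052326228459513511038256280353796626534577600; over this denominator the numerator is 955888052326228459513511038256280353796626534577600 + 477944026163114229756755519128140176898313267288800 + 318629350775409486504503679418760117932208844859200 + 238972013081557114878377759564070088449156633644400 + 191177610465245691902702207651256070759325306915520 + 159314675387704743252251839709380058966104422429600 + 136555436046604065644787291179468621970946647796800 + 119486006540778557439188879782035044224578316822200 + 106209783591803162168167893139586705977402948286400 + 95588805232622845951351103825628035379662653457760 + 86898913847838950864864639841480032163329684961600 + 79657337693852371626125919854690029483052211214800 + 73529850178940650731808541404329257984355887275200 + 68277718023302032822393645589734310985473323898400 + 63725870155081897300900735883752023586441768971840 + 59743003270389278719594439891017522112289158411100 + 56228708960366379971383002250369432576272149092800 + 53104891795901581084083946569793352988701474143200 + 50309897490854129448079528329277913357717186030400 + 47794402616311422975675551912814017689831326728880 + 45518478682201355214929097059822873990315549265600 + 43449456923919475432432319920740016081664842480800 + 41560350101140367804935262532881754512896805851200 + 39828668846926185813062959927345014741526105607400 + 38235522093049138380540441530251214151865061383104 + 36764925089470325365904270702164628992177943637600 + 35403261197267720722722631046528901992467649428800 + 34138859011651016411196822794867155492736661949200 + 32961656976766498603914173732975184613676777054400 + 31862935077540948650450367941876011793220884485920 + 30835098462136401919790678653428398509568597889600 + 29871501635194639359797219945508761056144579205550 + 28966304615946316954954879947160010721109894987200 + 28114354480183189985691501125184716288136074546400 + 27311087209320813128957458235893724394189329559360 + 26552445897950790542041973284896676494350737071600 + 25834812225033201608473271304223793345854771204800 + 25154948745427064724039764164638956678858593015200 + 24509950059646883577269513801443085994785295758400 + 23897201308155711487837775956407008844915663364440 + 23314342739664108768622220445275130580405525233600 + 22759239341100677607464548529911436995157774632800 + 22229954705261126965430489261773961716200617083200 + 21724728461959737716216159960370008040832421240400 + 21241956718360632433633578627917341195480589657280 + 20780175050570183902467631266440877256448402925600 + 20338043666515499138585341239495326676523968820800 + 19914334423463092906531479963672507370763052803700 + 19507919435229152234969613025638374567278092542400 + 19117761046524569190270220765125607075932530691552 + 18742902986788793323794334083456477525424049697600 + 18382462544735162682952135351082314496088971818800 + 18035623628796763387047378080307176486728802539200 + 17701630598633860361361315523264450996233824714400 + 17379782769567790172972927968296006432665936992320 + 17069429505825508205598411397433577746368330974600 + 16769965830284709816026509443092637785905728676800 + 16480828488383249301957086866487592306838388527200 + 16201492412308956940906966750106446674519093806400 + 15931467538770474325225183970938005896610442242960 + 15670295939774237041205098987807874652403713681600 + 15417549231068200959895339326714199254784298944800 + 15172826227400451738309699019940957996771849755200 + 14935750817597319679898609972754380528072289602775 + 14705970035788130146361708280865851596871177455040 + 14483152307973158477477439973580005360554947493600 + 14266985855615350141992702063526572444725769172800 + 14057177240091594992845750562592358144068037273200 + 13853450033713455934978420844293918170965601950400 + 13655543604660406564478729117946862197094664779680 + 13463212004594767035401563919102540194318683585600 + 13276222948975395271020986642448338247175368535800 + 13094356881181211774157685455565484298583925131200 + 12917406112516600804236635652111896672927385602400 + 12745174031016379460180147176750404717288353794368 + 12577474372713532362019882082319478339429296507600 + 12414130549691278694980662834497147451904240708800 + 12254975029823441788634756900721542997392647879200 + 12099848763623145057133051117168105744261095374400 + 11948600654077855743918887978203504422457831682220 + 11801087065755906907574210348842967330822549809600 + 11657171369832054384311110222637565290202762616800 + 11516723522002752524259169135617835587911163067200 + 11379619670550338803732274264955718497578887316400 + 11245741792073275994276600450073886515254429818560 + 11114977352630563482715244630886980858100308541600 + 10987218992255499534638057910991728204558925684800 + 10862364230979868858108079980185004020416210620200 + 10740315194676724264196753238834610716816028478400 + 10620978359180316216816789313958670597740294828640 + 10504264311277235818829791629189893997765126753600 + 10390087525285091951233815633220438628224201462800 + 10278366154045467306596892884476132836522865963200 + 10169021833257749569292670619747663338261984410400 + 10061979498170825889615905665855582671543437206080 + 9957167211731546453265739981836253685381526401850 + 9854516003363179994984649878930725296872438500800 + 9753959717614576117484806512819187283639046271200 + 9655434871982105651651626649053336907036631662400 + 9558880523262284595135110382562803537966265345776 + 9464238141843846133797138992636439146501252817600 + 9371451493394396661897167041728238762712024848800 + 9280466527439111257412728526760003434918704219200 + 9191231272367581341476067675541157248044485909400 + 9103695736440271042985819411964574798063109853120 + 9017811814398381693523689040153588243364401269600 + 8933533199310546350593561105198881811183425556800 + 8850815299316930180680657761632225498116912357200 + 8769615158956224399206523286754865631161711326400 + 8689891384783895086486463984148003216332968496160 + 8611604075011067202824423768074597781951590401600 + 8534714752912754102799205698716788873184165487300 + 8459186303771933270031071135011330564571916235200 = 5074830447177349364339044653982095418039431042624055, so H_113 = 5074830447177349364339044653982095418039431042624055/955888052326228459513511038256280353796626534577600; reducing by gcd(5074830447177349364339044653982095418039431042624055, 955888052326228459513511038256280353796626534577600) = 55 gives 92269644494133624806164448254219916691626018956801/17379782769567790172972927968296006432665936992320 ≈ 5.30902. (The PNT-adjacent estimate ln(113) + γ ≈ 5.30460 matches within O(1/n).)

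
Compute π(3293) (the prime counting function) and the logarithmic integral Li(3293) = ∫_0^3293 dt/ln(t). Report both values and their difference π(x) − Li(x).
π(3293) = 462;  Li(3293) ≈ 479.14;  π(x) − Li(x) ≈ -17.14.

Direct count of primes ≤ 3293 gives π(3293) = 462. Numerical evaluation of the logarithmic integral gives Li(3293) ≈ 479.14. The difference π(x) − Li(x) ≈ -17.14 is typically negative for small/moderate x (Li(x) overestimates), though Littlewood's theorem shows this sign changes infinitely often.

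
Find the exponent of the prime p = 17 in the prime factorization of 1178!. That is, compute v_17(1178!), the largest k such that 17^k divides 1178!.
v_17(1178!) = 73

Legendre's formula: v_p(n!) = Σ_{k ≥ 1} ⌊n / p^k⌋. For p = 17, n = 1178, the terms are:
  ⌊1178/17^1⌋ = ⌊1178/17⌋ = 69
  ⌊1178/17^2⌋ = ⌊1178/289⌋ = 4
(the next term ⌊1178/17^3⌋ = 0, terminating the sum). Summing: v_17(1178!) = 69 + 4 = 73.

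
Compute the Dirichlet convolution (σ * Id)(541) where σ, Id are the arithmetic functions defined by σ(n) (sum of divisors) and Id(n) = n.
(σ * Id)(541) = 1083

Divisors of 541: [1, 541]. For each d | 541:
  d = 1: σ(1) · Id(541/1) = 1 · 541 = 541
  d = 541: σ(541) · Id(541/541) = 542 · 1 = 542
Summing: (σ * Id)(541) = 541 + 542 = 1083.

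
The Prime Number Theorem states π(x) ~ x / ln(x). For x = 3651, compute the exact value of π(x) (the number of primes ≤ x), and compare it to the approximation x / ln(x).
π(3651) = 510;  x/ln(x) ≈ 445.09;  relative error ≈ 12.73%.

Directly count primes up to 3651: π(3651) = 510. The PNT approximation gives 3651/ln(3651) ≈ 3651/8.20276 ≈ 445.09. Relative error (π(x) − x/ln(x)) / π(x) ≈ 12.73%; the approximation is known to undercount slightly (Li(x) is a better estimate).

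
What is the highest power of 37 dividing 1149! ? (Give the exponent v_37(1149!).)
v_37(1149!) = 31

Legendre's formula: v_p(n!) = Σ_{k ≥ 1} ⌊n / p^k⌋. For p = 37, n = 1149, the terms are:
  ⌊1149/37^1⌋ = ⌊1149/37⌋ = 31
(the next term ⌊1149/37^2⌋ = 0, terminating the sum). Summing: v_37(1149!) = 31 = 31.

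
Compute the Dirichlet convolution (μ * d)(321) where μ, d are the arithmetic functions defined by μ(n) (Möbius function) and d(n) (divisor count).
(μ * d)(321) = 1

Divisors of 321: [1, 3, 107, 321]. For each d | 321:
  d = 1: μ(1) · d(321/1) = 1 · 4 = 4
  d = 3: μ(3) · d(321/3) = -1 · 2 = -2
  d = 107: μ(107) · d(321/107) = -1 · 2 = -2
  d = 321: μ(321) · d(321/321) = 1 · 1 = 1
Summing: (μ * d)(321) = 4 + -2 + -2 + 1 = 1.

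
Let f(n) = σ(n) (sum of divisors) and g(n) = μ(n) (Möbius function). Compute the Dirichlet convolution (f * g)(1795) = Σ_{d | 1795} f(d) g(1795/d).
(σ * μ)(1795) = 1795

Divisors of 1795: [1, 5, 359, 1795]. For each d | 1795:
  d = 1: σ(1) · μ(1795/1) = 1 · 1 = 1
  d = 5: σ(5) · μ(1795/5) = 6 · -1 = -6
  d = 359: σ(359) · μ(1795/359) = 360 · -1 = -360
  d = 1795: σ(1795) · μ(1795/1795) = 2160 · 1 = 2160
Summing: (σ * μ)(1795) = 1 + -6 + -360 + 2160 = 1795.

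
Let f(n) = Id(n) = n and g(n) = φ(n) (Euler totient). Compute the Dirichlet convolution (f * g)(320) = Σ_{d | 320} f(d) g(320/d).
(Id * φ)(320) = 2304

Divisors of 320: [1, 2, 4, 5, 8, 10, 16, 20, 32, 40, 64, 80, 160, 320]. For each d | 320:
  d = 1: Id(1) · φ(320/1) = 1 · 128 = 128
  d = 2: Id(2) · φ(320/2) = 2 · 64 = 128
  d = 4: Id(4) · φ(320/4) = 4 · 32 = 128
  d = 5: Id(5) · φ(320/5) = 5 · 32 = 160
  d = 8: Id(8) · φ(320/8) = 8 · 16 = 128
  d = 10: Id(10) · φ(320/10) = 10 · 16 = 160
  d = 16: Id(16) · φ(320/16) = 16 · 8 = 128
  d = 20: Id(20) · φ(320/20) = 20 · 8 = 160
  d = 32: Id(32) · φ(320/32) = 32 · 4 = 128
  d = 40: Id(40) · φ(320/40) = 40 · 4 = 160
  d = 64: Id(64) · φ(320/64) = 64 · 4 = 256
  d = 80: Id(80) · φ(320/80) = 80 · 2 = 160
  d = 160: Id(160) · φ(320/160) = 160 · 1 = 160
  d = 320: Id(320) · φ(320/320) = 320 · 1 = 320
Summing: (Id * φ)(320) = 128 + 128 + 128 + 160 + 128 + 160 + 128 + 160 + 128 + 160 + 256 + 160 + 160 + 320 = 2304.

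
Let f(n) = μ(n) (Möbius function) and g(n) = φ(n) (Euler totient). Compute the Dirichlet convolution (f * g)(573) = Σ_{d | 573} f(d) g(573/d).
(μ * φ)(573) = 189

Divisors of 573: [1, 3, 191, 573]. For each d | 573:
  d = 1: μ(1) · φ(573/1) = 1 · 380 = 380
  d = 3: μ(3) · φ(573/3) = -1 · 190 = -190
  d = 191: μ(191) · φ(573/191) = -1 · 2 = -2
  d = 573: μ(573) · φ(573/573) = 1 · 1 = 1
Summing: (μ * φ)(573) = 380 + -190 + -2 + 1 = 189.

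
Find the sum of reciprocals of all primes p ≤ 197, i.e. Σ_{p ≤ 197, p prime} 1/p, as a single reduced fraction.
Σ 1/p = 76196574135067008118914163673288637004399442476398684669741544152346284384175423/39195588149163123383161804554421175259738677336198748467804183290796540382737190

π(197) = 45, so the primes ≤ 197 are [2, 3, 5, 7, 11, 13, 17, 19, 23, 29, 31, 37, 41, 43, 47, 53, 59, 61, 67, 71, 73, 79, 83, 89, 97, 101, 103, 107, 109, 113, 127, 131, 137, 139, 149, 151, 157, 163, 167, 173, 179, 181, 191, 193, 197]. Summing 1/p over these primes: 76196574135067008118914163673288637004399442476398684669741544152346284384175423/39195588149163123383161804554421175259738677336198748467804183290796540382737190 ≈ 1.9440. Mertens estimate ln ln(197) + 0.2615 ≈ 1.9260.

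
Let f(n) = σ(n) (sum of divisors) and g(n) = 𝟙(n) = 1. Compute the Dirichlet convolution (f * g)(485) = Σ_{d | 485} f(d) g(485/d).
(σ * 𝟙)(485) = 693

Divisors of 485: [1, 5, 97, 485]. For each d | 485:
  d = 1: σ(1) · 𝟙(485/1) = 1 · 1 = 1
  d = 5: σ(5) · 𝟙(485/5) = 6 · 1 = 6
  d = 97: σ(97) · 𝟙(485/97) = 98 · 1 = 98
  d = 485: σ(485) · 𝟙(485/485) = 588 · 1 = 588
Summing: (σ * 𝟙)(485) = 1 + 6 + 98 + 588 = 693.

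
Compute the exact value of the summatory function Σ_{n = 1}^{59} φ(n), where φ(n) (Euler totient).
Σ_{n ≤ 59} φ(n) = 1086

Compute φ(n) for each 1 ≤ n ≤ 59: φ(1) = 1, φ(2) = 1, φ(3) = 2, φ(4) = 2, φ(5) = 4, φ(6) = 2, φ(7) = 6, φ(8) = 4, φ(9) = 6, φ(10) = 4, φ(11) = 10, φ(12) = 4, φ(13) = 12, φ(14) = 6, φ(15) = 8, φ(16) = 8, φ(17) = 16, φ(18) = 6, φ(19) = 18, φ(20) = 8, φ(21) = 12, φ(22) = 10, φ(23) = 22, φ(24) = 8, φ(25) = 20, φ(26) = 12, φ(27) = 18, φ(28) = 12, φ(29) = 28, φ(30) = 8, φ(31) = 30, φ(32) = 16, φ(33) = 20, φ(34) = 16, φ(35) = 24, φ(36) = 12, φ(37) = 36, φ(38) = 18, φ(39) = 24, φ(40) = 16, φ(41) = 40, φ(42) = 12, φ(43) = 42, φ(44) = 20, φ(45) = 24, φ(46) = 22, φ(47) = 46, φ(48) = 16, φ(49) = 42, φ(50) = 20, φ(51) = 32, φ(52) = 24, φ(53) = 52, φ(54) = 18, φ(55) = 40, φ(56) = 24, φ(57) = 36, φ(58) = 28, φ(59) = 58. Summing all 59 values: 1086. (Average order: Σ_{n ≤ x} φ(n) ~ (3/π²) x². For x = 59, (3/π²)·59² ≈ 1058.10.)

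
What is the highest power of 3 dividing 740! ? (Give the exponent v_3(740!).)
v_3(740!) = 368

Legendre's formula: v_p(n!) = Σ_{k ≥ 1} ⌊n / p^k⌋. For p = 3, n = 740, the terms are:
  ⌊740/3^1⌋ = ⌊740/3⌋ = 246
  ⌊740/3^2⌋ = ⌊740/9⌋ = 82
  ⌊740/3^3⌋ = ⌊740/27⌋ = 27
  ⌊740/3^4⌋ = ⌊740/81⌋ = 9
  ⌊740/3^5⌋ = ⌊740/243⌋ = 3
  ⌊740/3^6⌋ = ⌊740/729⌋ = 1
(the next term ⌊740/3^7⌋ = 0, terminating the sum). Summing: v_3(740!) = 246 + 82 + 27 + 9 + 3 + 1 = 368.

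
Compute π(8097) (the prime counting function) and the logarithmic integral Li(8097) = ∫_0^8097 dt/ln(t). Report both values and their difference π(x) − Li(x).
π(8097) = 1018;  Li(8097) ≈ 1037.20;  π(x) − Li(x) ≈ -19.20.

Direct count of primes ≤ 8097 gives π(8097) = 1018. Numerical evaluation of the logarithmic integral gives Li(8097) ≈ 1037.20. The difference π(x) − Li(x) ≈ -19.20 is typically negative for small/moderate x (Li(x) overestimates), though Littlewood's theorem shows this sign changes infinitely often.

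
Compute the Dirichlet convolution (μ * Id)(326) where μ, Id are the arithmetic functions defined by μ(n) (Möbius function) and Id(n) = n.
(μ * Id)(326) = 162

Divisors of 326: [1, 2, 163, 326]. For each d | 326:
  d = 1: μ(1) · Id(326/1) = 1 · 326 = 326
  d = 2: μ(2) · Id(326/2) = -1 · 163 = -163
  d = 163: μ(163) · Id(326/163) = -1 · 2 = -2
  d = 326: μ(326) · Id(326/326) = 1 · 1 = 1
Summing: (μ * Id)(326) = 326 + -163 + -2 + 1 = 162.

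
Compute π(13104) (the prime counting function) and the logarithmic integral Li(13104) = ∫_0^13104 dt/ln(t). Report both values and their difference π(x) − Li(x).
π(13104) = 1559;  Li(13104) ≈ 1578.08;  π(x) − Li(x) ≈ -19.08.

Direct count of primes ≤ 13104 gives π(13104) = 1559. Numerical evaluation of the logarithmic integral gives Li(13104) ≈ 1578.08. The difference π(x) − Li(x) ≈ -19.08 is typically negative for small/moderate x (Li(x) overestimates), though Littlewood's theorem shows this sign changes infinitely often.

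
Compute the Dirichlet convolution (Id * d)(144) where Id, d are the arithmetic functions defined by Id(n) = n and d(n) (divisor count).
(Id * d)(144) = 1026

Divisors of 144: [1, 2, 3, 4, 6, 8, 9, 12, 16, 18, 24, 36, 48, 72, 144]. For each d | 144:
  d = 1: Id(1) · d(144/1) = 1 · 15 = 15
  d = 2: Id(2) · d(144/2) = 2 · 12 = 24
  d = 3: Id(3) · d(144/3) = 3 · 10 = 30
  d = 4: Id(4) · d(144/4) = 4 · 9 = 36
  d = 6: Id(6) · d(144/6) = 6 · 8 = 48
  d = 8: Id(8) · d(144/8) = 8 · 6 = 48
  d = 9: Id(9) · d(144/9) = 9 · 5 = 45
  d = 12: Id(12) · d(144/12) = 12 · 6 = 72
  d = 16: Id(16) · d(144/16) = 16 · 3 = 48
  d = 18: Id(18) · d(144/18) = 18 · 4 = 72
  d = 24: Id(24) · d(144/24) = 24 · 4 = 96
  d = 36: Id(36) · d(144/36) = 36 · 3 = 108
  d = 48: Id(48) · d(144/48) = 48 · 2 = 96
  d = 72: Id(72) · d(144/72) = 72 · 2 = 144
  d = 144: Id(144) · d(144/144) = 144 · 1 = 144
Summing: (Id * d)(144) = 15 + 24 + 30 + 36 + 48 + 48 + 45 + 72 + 48 + 72 + 96 + 108 + 96 + 144 + 144 = 1026.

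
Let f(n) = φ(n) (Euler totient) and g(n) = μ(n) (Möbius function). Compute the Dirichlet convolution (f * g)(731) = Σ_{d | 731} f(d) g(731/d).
(φ * μ)(731) = 615

Divisors of 731: [1, 17, 43, 731]. For each d | 731:
  d = 1: φ(1) · μ(731/1) = 1 · 1 = 1
  d = 17: φ(17) · μ(731/17) = 16 · -1 = -16
  d = 43: φ(43) · μ(731/43) = 42 · -1 = -42
  d = 731: φ(731) · μ(731/731) = 672 · 1 = 672
Summing: (φ * μ)(731) = 1 + -16 + -42 + 672 = 615.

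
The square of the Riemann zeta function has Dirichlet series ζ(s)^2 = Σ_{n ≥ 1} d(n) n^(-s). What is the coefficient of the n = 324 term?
d(324) = 15

ζ(s)^2 = (Σ 1/m^s)(Σ 1/k^s). The coefficient of 1/n^s in the product is the number of ordered pairs (m, k) with mk = n, which equals d(n). For n = 324, divisors are [1, 2, 3, 4, 6, 9, 12, 18, 27, 36, 54, 81, 108, 162, 324], so d(324) = 15.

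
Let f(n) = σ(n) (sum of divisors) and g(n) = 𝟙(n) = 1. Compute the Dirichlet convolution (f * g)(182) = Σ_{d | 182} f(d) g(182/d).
(σ * 𝟙)(182) = 540

Divisors of 182: [1, 2, 7, 13, 14, 26, 91, 182]. For each d | 182:
  d = 1: σ(1) · 𝟙(182/1) = 1 · 1 = 1
  d = 2: σ(2) · 𝟙(182/2) = 3 · 1 = 3
  d = 7: σ(7) · 𝟙(182/7) = 8 · 1 = 8
  d = 13: σ(13) · 𝟙(182/13) = 14 · 1 = 14
  d = 14: σ(14) · 𝟙(182/14) = 24 · 1 = 24
  d = 26: σ(26) · 𝟙(182/26) = 42 · 1 = 42
  d = 91: σ(91) · 𝟙(182/91) = 112 · 1 = 112
  d = 182: σ(182) · 𝟙(182/182) = 336 · 1 = 336
Summing: (σ * 𝟙)(182) = 1 + 3 + 8 + 14 + 24 + 42 + 112 + 336 = 540.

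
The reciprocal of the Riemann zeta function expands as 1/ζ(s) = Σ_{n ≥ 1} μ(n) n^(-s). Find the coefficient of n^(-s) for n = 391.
μ(391) = 1

Factor n = 391 = 17 · 23. μ(n) = 0 if any exponent ≥ 2 (not squarefree); otherwise μ(n) = (−1)^{ω(n)} where ω(n) is the number of distinct prime factors. Applying: μ(391) = 1.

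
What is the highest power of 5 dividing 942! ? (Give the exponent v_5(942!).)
v_5(942!) = 233

Legendre's formula: v_p(n!) = Σ_{k ≥ 1} ⌊n / p^k⌋. For p = 5, n = 942, the terms are:
  ⌊942/5^1⌋ = ⌊942/5⌋ = 188
  ⌊942/5^2⌋ = ⌊942/25⌋ = 37
  ⌊942/5^3⌋ = ⌊942/125⌋ = 7
  ⌊942/5^4⌋ = ⌊942/625⌋ = 1
(the next term ⌊942/5^5⌋ = 0, terminating the sum). Summing: v_5(942!) = 188 + 37 + 7 + 1 = 233.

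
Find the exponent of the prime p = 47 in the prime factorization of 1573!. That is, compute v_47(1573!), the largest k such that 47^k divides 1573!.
v_47(1573!) = 33

Legendre's formula: v_p(n!) = Σ_{k ≥ 1} ⌊n / p^k⌋. For p = 47, n = 1573, the terms are:
  ⌊1573/47^1⌋ = ⌊1573/47⌋ = 33
(the next term ⌊1573/47^2⌋ = 0, terminating the sum). Summing: v_47(1573!) = 33 = 33.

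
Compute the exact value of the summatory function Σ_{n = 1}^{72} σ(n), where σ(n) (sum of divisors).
Σ_{n ≤ 72} σ(n) = 4332

Compute σ(n) for each 1 ≤ n ≤ 72: σ(1) = 1, σ(2) = 3, σ(3) = 4, σ(4) = 7, σ(5) = 6, σ(6) = 12, σ(7) = 8, σ(8) = 15, σ(9) = 13, σ(10) = 18, σ(11) = 12, σ(12) = 28, σ(13) = 14, σ(14) = 24, σ(15) = 24, σ(16) = 31, σ(17) = 18, σ(18) = 39, σ(19) = 20, σ(20) = 42, σ(21) = 32, σ(22) = 36, σ(23) = 24, σ(24) = 60, σ(25) = 31, σ(26) = 42, σ(27) = 40, σ(28) = 56, σ(29) = 30, σ(30) = 72, σ(31) = 32, σ(32) = 63, σ(33) = 48, σ(34) = 54, σ(35) = 48, σ(36) = 91, σ(37) = 38, σ(38) = 60, σ(39) = 56, σ(40) = 90, σ(41) = 42, σ(42) = 96, σ(43) = 44, σ(44) = 84, σ(45) = 78, σ(46) = 72, σ(47) = 48, σ(48) = 124, σ(49) = 57, σ(50) = 93, σ(51) = 72, σ(52) = 98, σ(53) = 54, σ(54) = 120, σ(55) = 72, σ(56) = 120, σ(57) = 80, σ(58) = 90, σ(59) = 60, σ(60) = 168, σ(61) = 62, σ(62) = 96, σ(63) = 104, σ(64) = 127, σ(65) = 84, σ(66) = 144, σ(67) = 68, σ(68) = 126, σ(69) = 96, σ(70) = 144, σ(71) = 72, σ(72) = 195. Summing all 72 values: 4332. (Average order: Σ_{n ≤ x} σ(n) ~ (π²/12) x². For x = 72, (π²/12)·72² ≈ 4263.67.)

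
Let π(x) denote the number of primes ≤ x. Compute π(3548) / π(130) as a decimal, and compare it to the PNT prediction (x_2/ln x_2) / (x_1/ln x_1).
π(3548)/π(130) = 497/31 ≈ 16.0323;  PNT prediction ≈ 16.2520.

π(130) = 31 and π(3548) = 497, so π(3548)/π(130) ≈ 16.0323. The PNT-predicted ratio is (3548/ln(3548)) / (130/ln(130)) ≈ 16.2520. The two agree to within a few percent, as expected.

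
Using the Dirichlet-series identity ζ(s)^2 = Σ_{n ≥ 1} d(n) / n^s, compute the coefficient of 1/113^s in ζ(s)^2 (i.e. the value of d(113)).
d(113) = 2

ζ(s)^2 = (Σ 1/m^s)(Σ 1/k^s). The coefficient of 1/n^s in the product is the number of ordered pairs (m, k) with mk = n, which equals d(n). For n = 113, divisors are [1, 113], so d(113) = 2.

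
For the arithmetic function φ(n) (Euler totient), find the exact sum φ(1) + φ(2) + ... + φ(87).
Σ_{n ≤ 87} φ(n) = 2328

Compute φ(n) for each 1 ≤ n ≤ 87: φ(1) = 1, φ(2) = 1, φ(3) = 2, φ(4) = 2, φ(5) = 4, φ(6) = 2, φ(7) = 6, φ(8) = 4, φ(9) = 6, φ(10) = 4, φ(11) = 10, φ(12) = 4, φ(13) = 12, φ(14) = 6, φ(15) = 8, φ(16) = 8, φ(17) = 16, φ(18) = 6, φ(19) = 18, φ(20) = 8, φ(21) = 12, φ(22) = 10, φ(23) = 22, φ(24) = 8, φ(25) = 20, φ(26) = 12, φ(27) = 18, φ(28) = 12, φ(29) = 28, φ(30) = 8, φ(31) = 30, φ(32) = 16, φ(33) = 20, φ(34) = 16, φ(35) = 24, φ(36) = 12, φ(37) = 36, φ(38) = 18, φ(39) = 24, φ(40) = 16, φ(41) = 40, φ(42) = 12, φ(43) = 42, φ(44) = 20, φ(45) = 24, φ(46) = 22, φ(47) = 46, φ(48) = 16, φ(49) = 42, φ(50) = 20, φ(51) = 32, φ(52) = 24, φ(53) = 52, φ(54) = 18, φ(55) = 40, φ(56) = 24, φ(57) = 36, φ(58) = 28, φ(59) = 58, φ(60) = 16, φ(61) = 60, φ(62) = 30, φ(63) = 36, φ(64) = 32, φ(65) = 48, φ(66) = 20, φ(67) = 66, φ(68) = 32, φ(69) = 44, φ(70) = 24, φ(71) = 70, φ(72) = 24, φ(73) = 72, φ(74) = 36, φ(75) = 40, φ(76) = 36, φ(77) = 60, φ(78) = 24, φ(79) = 78, φ(80) = 32, φ(81) = 54, φ(82) = 40, φ(83) = 82, φ(84) = 24, φ(85) = 64, φ(86) = 42, φ(87) = 56. Summing all 87 values: 2328. (Average order: Σ_{n ≤ x} φ(n) ~ (3/π²) x². For x = 87, (3/π²)·87² ≈ 2300.70.)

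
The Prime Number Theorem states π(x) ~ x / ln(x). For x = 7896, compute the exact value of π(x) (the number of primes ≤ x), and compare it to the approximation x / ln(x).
π(7896) = 997;  x/ln(x) ≈ 879.86;  relative error ≈ 11.75%.

Directly count primes up to 7896: π(7896) = 997. The PNT approximation gives 7896/ln(7896) ≈ 7896/8.97411 ≈ 879.86. Relative error (π(x) − x/ln(x)) / π(x) ≈ 11.75%; the approximation is known to undercount slightly (Li(x) is a better estimate).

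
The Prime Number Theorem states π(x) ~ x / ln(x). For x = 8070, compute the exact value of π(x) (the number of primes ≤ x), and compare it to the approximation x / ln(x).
π(8070) = 1014;  x/ln(x) ≈ 897.07;  relative error ≈ 11.53%.

Directly count primes up to 8070: π(8070) = 1014. The PNT approximation gives 8070/ln(8070) ≈ 8070/8.99591 ≈ 897.07. Relative error (π(x) − x/ln(x)) / π(x) ≈ 11.53%; the approximation is known to undercount slightly (Li(x) is a better estimate).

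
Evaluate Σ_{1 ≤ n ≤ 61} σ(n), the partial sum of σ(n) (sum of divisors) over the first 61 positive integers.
Σ_{n ≤ 61} σ(n) = 3076

Compute σ(n) for each 1 ≤ n ≤ 61: σ(1) = 1, σ(2) = 3, σ(3) = 4, σ(4) = 7, σ(5) = 6, σ(6) = 12, σ(7) = 8, σ(8) = 15, σ(9) = 13, σ(10) = 18, σ(11) = 12, σ(12) = 28, σ(13) = 14, σ(14) = 24, σ(15) = 24, σ(16) = 31, σ(17) = 18, σ(18) = 39, σ(19) = 20, σ(20) = 42, σ(21) = 32, σ(22) = 36, σ(23) = 24, σ(24) = 60, σ(25) = 31, σ(26) = 42, σ(27) = 40, σ(28) = 56, σ(29) = 30, σ(30) = 72, σ(31) = 32, σ(32) = 63, σ(33) = 48, σ(34) = 54, σ(35) = 48, σ(36) = 91, σ(37) = 38, σ(38) = 60, σ(39) = 56, σ(40) = 90, σ(41) = 42, σ(42) = 96, σ(43) = 44, σ(44) = 84, σ(45) = 78, σ(46) = 72, σ(47) = 48, σ(48) = 124, σ(49) = 57, σ(50) = 93, σ(51) = 72, σ(52) = 98, σ(53) = 54, σ(54) = 120, σ(55) = 72, σ(56) = 120, σ(57) = 80, σ(58) = 90, σ(59) = 60, σ(60) = 168, σ(61) = 62. Summing all 61 values: 3076. (Average order: Σ_{n ≤ x} σ(n) ~ (π²/12) x². For x = 61, (π²/12)·61² ≈ 3060.40.)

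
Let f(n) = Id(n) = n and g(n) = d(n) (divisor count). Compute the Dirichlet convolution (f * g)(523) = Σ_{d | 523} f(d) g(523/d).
(Id * d)(523) = 525

Divisors of 523: [1, 523]. For each d | 523:
  d = 1: Id(1) · d(523/1) = 1 · 2 = 2
  d = 523: Id(523) · d(523/523) = 523 · 1 = 523
Summing: (Id * d)(523) = 2 + 523 = 525.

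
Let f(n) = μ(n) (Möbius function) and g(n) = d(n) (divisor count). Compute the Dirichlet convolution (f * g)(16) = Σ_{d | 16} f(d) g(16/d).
(μ * d)(16) = 1

Divisors of 16: [1, 2, 4, 8, 16]. For each d | 16:
  d = 1: μ(1) · d(16/1) = 1 · 5 = 5
  d = 2: μ(2) · d(16/2) = -1 · 4 = -4
  d = 4: μ(4) · d(16/4) = 0 · 3 = 0
  d = 8: μ(8) · d(16/8) = 0 · 2 = 0
  d = 16: μ(16) · d(16/16) = 0 · 1 = 0
Summing: (μ * d)(16) = 5 + -4 + 0 + 0 + 0 = 1.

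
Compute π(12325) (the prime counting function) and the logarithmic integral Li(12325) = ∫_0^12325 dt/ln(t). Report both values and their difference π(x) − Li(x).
π(12325) = 1472;  Li(12325) ≈ 1495.65;  π(x) − Li(x) ≈ -23.65.

Direct count of primes ≤ 12325 gives π(12325) = 1472. Numerical evaluation of the logarithmic integral gives Li(12325) ≈ 1495.65. The difference π(x) − Li(x) ≈ -23.65 is typically negative for small/moderate x (Li(x) overestimates), though Littlewood's theorem shows this sign changes infinitely often.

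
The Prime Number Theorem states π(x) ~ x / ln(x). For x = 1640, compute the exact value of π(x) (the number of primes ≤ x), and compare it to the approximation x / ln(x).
π(1640) = 259;  x/ln(x) ≈ 221.55;  relative error ≈ 14.46%.

Directly count primes up to 1640: π(1640) = 259. The PNT approximation gives 1640/ln(1640) ≈ 1640/7.40245 ≈ 221.55. Relative error (π(x) − x/ln(x)) / π(x) ≈ 14.46%; the approximation is known to undercount slightly (Li(x) is a better estimate).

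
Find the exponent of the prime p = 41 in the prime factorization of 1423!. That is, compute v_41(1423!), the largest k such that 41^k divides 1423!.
v_41(1423!) = 34

Legendre's formula: v_p(n!) = Σ_{k ≥ 1} ⌊n / p^k⌋. For p = 41, n = 1423, the terms are:
  ⌊1423/41^1⌋ = ⌊1423/41⌋ = 34
(the next term ⌊1423/41^2⌋ = 0, terminating the sum). Summing: v_41(1423!) = 34 = 34.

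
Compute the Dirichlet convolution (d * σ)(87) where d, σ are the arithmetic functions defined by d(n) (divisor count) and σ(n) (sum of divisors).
(d * σ)(87) = 192

Divisors of 87: [1, 3, 29, 87]. For each d | 87:
  d = 1: d(1) · σ(87/1) = 1 · 120 = 120
  d = 3: d(3) · σ(87/3) = 2 · 30 = 60
  d = 29: d(29) · σ(87/29) = 2 · 4 = 8
  d = 87: d(87) · σ(87/87) = 4 · 1 = 4
Summing: (d * σ)(87) = 120 + 60 + 8 + 4 = 192.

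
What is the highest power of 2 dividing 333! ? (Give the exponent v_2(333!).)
v_2(333!) = 328

Legendre's formula: v_p(n!) = Σ_{k ≥ 1} ⌊n / p^k⌋. For p = 2, n = 333, the terms are:
  ⌊333/2^1⌋ = ⌊333/2⌋ = 166
  ⌊333/2^2⌋ = ⌊333/4⌋ = 83
  ⌊333/2^3⌋ = ⌊333/8⌋ = 41
  ⌊333/2^4⌋ = ⌊333/16⌋ = 20
  ⌊333/2^5⌋ = ⌊333/32⌋ = 10
  ⌊333/2^6⌋ = ⌊333/64⌋ = 5
  ⌊333/2^7⌋ = ⌊333/128⌋ = 2
  ⌊333/2^8⌋ = ⌊333/256⌋ = 1
(the next term ⌊333/2^9⌋ = 0, terminating the sum). Summing: v_2(333!) = 166 + 83 + 41 + 20 + 10 + 5 + 2 + 1 = 328.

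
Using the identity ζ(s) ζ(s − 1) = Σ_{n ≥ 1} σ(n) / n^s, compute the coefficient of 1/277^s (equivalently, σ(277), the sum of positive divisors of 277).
σ(277) = 278

In the product (Σ m^0/m^s)(Σ k / k^s) = Σ (Σ_{d | n} d) / n^s, the coefficient of 1/n^s is σ(n) = Σ_{d | n} d. For n = 277, divisors are [1, 277]; summing: σ(277) = 278.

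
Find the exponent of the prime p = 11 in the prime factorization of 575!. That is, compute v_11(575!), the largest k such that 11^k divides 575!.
v_11(575!) = 56

Legendre's formula: v_p(n!) = Σ_{k ≥ 1} ⌊n / p^k⌋. For p = 11, n = 575, the terms are:
  ⌊575/11^1⌋ = ⌊575/11⌋ = 52
  ⌊575/11^2⌋ = ⌊575/121⌋ = 4
(the next term ⌊575/11^3⌋ = 0, terminating the sum). Summing: v_11(575!) = 52 + 4 = 56.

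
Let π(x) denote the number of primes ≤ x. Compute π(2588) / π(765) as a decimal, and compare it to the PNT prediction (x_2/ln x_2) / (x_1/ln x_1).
π(2588)/π(765) = 376/135 ≈ 2.7852;  PNT prediction ≈ 2.8583.

π(765) = 135 and π(2588) = 376, so π(2588)/π(765) ≈ 2.7852. The PNT-predicted ratio is (2588/ln(2588)) / (765/ln(765)) ≈ 2.8583. The two agree to within a few percent, as expected.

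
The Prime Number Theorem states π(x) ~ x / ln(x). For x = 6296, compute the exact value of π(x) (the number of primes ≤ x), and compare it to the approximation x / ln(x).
π(6296) = 818;  x/ln(x) ≈ 719.73;  relative error ≈ 12.01%.

Directly count primes up to 6296: π(6296) = 818. The PNT approximation gives 6296/ln(6296) ≈ 6296/8.74767 ≈ 719.73. Relative error (π(x) − x/ln(x)) / π(x) ≈ 12.01%; the approximation is known to undercount slightly (Li(x) is a better estimate).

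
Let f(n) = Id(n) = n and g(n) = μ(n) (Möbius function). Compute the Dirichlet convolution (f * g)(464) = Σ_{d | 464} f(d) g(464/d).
(Id * μ)(464) = 224

Divisors of 464: [1, 2, 4, 8, 16, 29, 58, 116, 232, 464]. For each d | 464:
  d = 1: Id(1) · μ(464/1) = 1 · 0 = 0
  d = 2: Id(2) · μ(464/2) = 2 · 0 = 0
  d = 4: Id(4) · μ(464/4) = 4 · 0 = 0
  d = 8: Id(8) · μ(464/8) = 8 · 1 = 8
  d = 16: Id(16) · μ(464/16) = 16 · -1 = -16
  d = 29: Id(29) · μ(464/29) = 29 · 0 = 0
  d = 58: Id(58) · μ(464/58) = 58 · 0 = 0
  d = 116: Id(116) · μ(464/116) = 116 · 0 = 0
  d = 232: Id(232) · μ(464/232) = 232 · -1 = -232
  d = 464: Id(464) · μ(464/464) = 464 · 1 = 464
Summing: (Id * μ)(464) = 0 + 0 + 0 + 8 + -16 + 0 + 0 + 0 + -232 + 464 = 224.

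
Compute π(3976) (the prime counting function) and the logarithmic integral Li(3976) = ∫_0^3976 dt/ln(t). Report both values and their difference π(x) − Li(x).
π(3976) = 549;  Li(3976) ≈ 562.47;  π(x) − Li(x) ≈ -13.47.

Direct count of primes ≤ 3976 gives π(3976) = 549. Numerical evaluation of the logarithmic integral gives Li(3976) ≈ 562.47. The difference π(x) − Li(x) ≈ -13.47 is typically negative for small/moderate x (Li(x) overestimates), though Littlewood's theorem shows this sign changes infinitely often.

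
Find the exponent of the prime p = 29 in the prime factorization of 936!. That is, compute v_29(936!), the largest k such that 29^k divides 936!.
v_29(936!) = 33

Legendre's formula: v_p(n!) = Σ_{k ≥ 1} ⌊n / p^k⌋. For p = 29, n = 936, the terms are:
  ⌊936/29^1⌋ = ⌊936/29⌋ = 32
  ⌊936/29^2⌋ = ⌊936/841⌋ = 1
(the next term ⌊936/29^3⌋ = 0, terminating the sum). Summing: v_29(936!) = 32 + 1 = 33.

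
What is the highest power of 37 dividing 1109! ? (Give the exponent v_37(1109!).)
v_37(1109!) = 29

Legendre's formula: v_p(n!) = Σ_{k ≥ 1} ⌊n / p^k⌋. For p = 37, n = 1109, the terms are:
  ⌊1109/37^1⌋ = ⌊1109/37⌋ = 29
(the next term ⌊1109/37^2⌋ = 0, terminating the sum). Summing: v_37(1109!) = 29 = 29.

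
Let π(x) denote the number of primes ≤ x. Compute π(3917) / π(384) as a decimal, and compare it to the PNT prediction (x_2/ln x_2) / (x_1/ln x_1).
π(3917)/π(384) = 542/76 ≈ 7.1316;  PNT prediction ≈ 7.3370.

π(384) = 76 and π(3917) = 542, so π(3917)/π(384) ≈ 7.1316. The PNT-predicted ratio is (3917/ln(3917)) / (384/ln(384)) ≈ 7.3370. The two agree to within a few percent, as expected.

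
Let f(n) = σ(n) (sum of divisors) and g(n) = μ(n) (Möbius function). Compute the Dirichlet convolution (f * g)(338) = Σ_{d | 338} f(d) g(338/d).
(σ * μ)(338) = 338

Divisors of 338: [1, 2, 13, 26, 169, 338]. For each d | 338:
  d = 1: σ(1) · μ(338/1) = 1 · 0 = 0
  d = 2: σ(2) · μ(338/2) = 3 · 0 = 0
  d = 13: σ(13) · μ(338/13) = 14 · 1 = 14
  d = 26: σ(26) · μ(338/26) = 42 · -1 = -42
  d = 169: σ(169) · μ(338/169) = 183 · -1 = -183
  d = 338: σ(338) · μ(338/338) = 549 · 1 = 549
Summing: (σ * μ)(338) = 0 + 0 + 14 + -42 + -183 + 549 = 338.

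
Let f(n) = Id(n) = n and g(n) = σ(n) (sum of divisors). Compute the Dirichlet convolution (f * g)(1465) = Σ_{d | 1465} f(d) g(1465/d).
(Id * σ)(1465) = 6457

Divisors of 1465: [1, 5, 293, 1465]. For each d | 1465:
  d = 1: Id(1) · σ(1465/1) = 1 · 1764 = 1764
  d = 5: Id(5) · σ(1465/5) = 5 · 294 = 1470
  d = 293: Id(293) · σ(1465/293) = 293 · 6 = 1758
  d = 1465: Id(1465) · σ(1465/1465) = 1465 · 1 = 1465
Summing: (Id * σ)(1465) = 1764 + 1470 + 1758 + 1465 = 6457.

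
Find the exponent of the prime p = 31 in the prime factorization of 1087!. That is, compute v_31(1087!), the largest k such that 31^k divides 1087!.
v_31(1087!) = 36

Legendre's formula: v_p(n!) = Σ_{k ≥ 1} ⌊n / p^k⌋. For p = 31, n = 1087, the terms are:
  ⌊1087/31^1⌋ = ⌊1087/31⌋ = 35
  ⌊1087/31^2⌋ = ⌊1087/961⌋ = 1
(the next term ⌊1087/31^3⌋ = 0, terminating the sum). Summing: v_31(1087!) = 35 + 1 = 36.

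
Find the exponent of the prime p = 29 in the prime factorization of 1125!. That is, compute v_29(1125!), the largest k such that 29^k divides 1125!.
v_29(1125!) = 39

Legendre's formula: v_p(n!) = Σ_{k ≥ 1} ⌊n / p^k⌋. For p = 29, n = 1125, the terms are:
  ⌊1125/29^1⌋ = ⌊1125/29⌋ = 38
  ⌊1125/29^2⌋ = ⌊1125/841⌋ = 1
(the next term ⌊1125/29^3⌋ = 0, terminating the sum). Summing: v_29(1125!) = 38 + 1 = 39.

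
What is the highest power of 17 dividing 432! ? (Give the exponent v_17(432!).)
v_17(432!) = 26

Legendre's formula: v_p(n!) = Σ_{k ≥ 1} ⌊n / p^k⌋. For p = 17, n = 432, the terms are:
  ⌊432/17^1⌋ = ⌊432/17⌋ = 25
  ⌊432/17^2⌋ = ⌊432/289⌋ = 1
(the next term ⌊432/17^3⌋ = 0, terminating the sum). Summing: v_17(432!) = 25 + 1 = 26.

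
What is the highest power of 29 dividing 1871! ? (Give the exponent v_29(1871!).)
v_29(1871!) = 66

Legendre's formula: v_p(n!) = Σ_{k ≥ 1} ⌊n / p^k⌋. For p = 29, n = 1871, the terms are:
  ⌊1871/29^1⌋ = ⌊1871/29⌋ = 64
  ⌊1871/29^2⌋ = ⌊1871/841⌋ = 2
(the next term ⌊1871/29^3⌋ = 0, terminating the sum). Summing: v_29(1871!) = 64 + 2 = 66.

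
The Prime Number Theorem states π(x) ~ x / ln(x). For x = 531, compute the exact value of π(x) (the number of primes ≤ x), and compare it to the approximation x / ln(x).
π(531) = 99;  x/ln(x) ≈ 84.62;  relative error ≈ 14.52%.

Directly count primes up to 531: π(531) = 99. The PNT approximation gives 531/ln(531) ≈ 531/6.27476 ≈ 84.62. Relative error (π(x) − x/ln(x)) / π(x) ≈ 14.52%; the approximation is known to undercount slightly (Li(x) is a better estimate).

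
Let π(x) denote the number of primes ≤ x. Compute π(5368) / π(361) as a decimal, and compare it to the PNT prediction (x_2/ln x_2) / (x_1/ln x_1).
π(5368)/π(361) = 708/72 ≈ 9.8333;  PNT prediction ≈ 10.1961.

π(361) = 72 and π(5368) = 708, so π(5368)/π(361) ≈ 9.8333. The PNT-predicted ratio is (5368/ln(5368)) / (361/ln(361)) ≈ 10.1961. The two agree to within a few percent, as expected.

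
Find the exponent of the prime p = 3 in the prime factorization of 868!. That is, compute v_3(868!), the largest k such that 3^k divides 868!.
v_3(868!) = 431

Legendre's formula: v_p(n!) = Σ_{k ≥ 1} ⌊n / p^k⌋. For p = 3, n = 868, the terms are:
  ⌊868/3^1⌋ = ⌊868/3⌋ = 289
  ⌊868/3^2⌋ = ⌊868/9⌋ = 96
  ⌊868/3^3⌋ = ⌊868/27⌋ = 32
  ⌊868/3^4⌋ = ⌊868/81⌋ = 10
  ⌊868/3^5⌋ = ⌊868/243⌋ = 3
  ⌊868/3^6⌋ = ⌊868/729⌋ = 1
(the next term ⌊868/3^7⌋ = 0, terminating the sum). Summing: v_3(868!) = 289 + 96 + 32 + 10 + 3 + 1 = 431.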